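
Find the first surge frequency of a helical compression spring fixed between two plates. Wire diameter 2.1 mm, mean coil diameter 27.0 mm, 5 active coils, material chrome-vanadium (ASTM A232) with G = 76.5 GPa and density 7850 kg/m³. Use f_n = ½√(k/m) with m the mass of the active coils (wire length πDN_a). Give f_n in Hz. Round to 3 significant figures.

k = Gd⁴/(8D³N_a) = (76.5×10³)(2.1⁴)/(8·27.0³·5) = 1.8897 N/mm = 1889.7 N/m
Wire length L = πDN_a = π·27.0·5 = 424.12 mm
m = ρ·(πd²/4)·L = 7850 × 3.4636×10⁻⁶ m² × 0.42412 m = 0.011531 kg
f_n = ½√(k/m) = 0.5·√(1889.7/0.011531) = 0.5·√(1.6387e+05) = 202.41 Hz

202 Hz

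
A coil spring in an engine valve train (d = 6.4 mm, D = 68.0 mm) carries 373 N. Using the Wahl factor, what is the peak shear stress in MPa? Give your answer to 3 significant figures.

280 MPa

Spring index C = D/d = 68.0/6.4 = 10.6250
K_W = (4C−1)/(4C−4) + 0.615/C = 41.500/38.500 + 0.0579 = 1.1358
τ₀ = 8FD/(πd³) = 8·373·68.0/(π·6.4³) = 202912/823.55 = 246.39 MPa
τ_max = K·τ₀ = 1.1358 × 246.39 = 279.85 MPa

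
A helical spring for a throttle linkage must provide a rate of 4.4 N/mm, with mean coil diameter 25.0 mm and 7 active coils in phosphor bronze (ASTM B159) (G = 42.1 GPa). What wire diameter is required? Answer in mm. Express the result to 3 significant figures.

3.09 mm

d = (8D³N_a·k / G)^(1/4) = (8·25.0³·7·4.4 / (42.1×10³))^0.25
  = (91.449)^0.25 = 3.0924 mm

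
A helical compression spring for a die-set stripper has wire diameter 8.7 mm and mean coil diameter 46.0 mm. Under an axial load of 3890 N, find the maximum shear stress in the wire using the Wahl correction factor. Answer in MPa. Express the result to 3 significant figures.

Spring index C = D/d = 46.0/8.7 = 5.2874
K_W = (4C−1)/(4C−4) + 0.615/C = 20.149/17.149 + 0.1163 = 1.2912
τ₀ = 8FD/(πd³) = 8·3890·46.0/(π·8.7³) = 1.43152e+06/2068.7 = 691.97 MPa
τ_max = K·τ₀ = 1.2912 × 691.97 = 893.51 MPa

894 MPa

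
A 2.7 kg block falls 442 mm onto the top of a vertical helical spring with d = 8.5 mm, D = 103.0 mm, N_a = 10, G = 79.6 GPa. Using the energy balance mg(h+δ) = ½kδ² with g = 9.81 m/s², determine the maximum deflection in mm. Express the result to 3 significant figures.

k = Gd⁴/(8D³N_a) = (79.6×10³)(8.5⁴)/(8·103.0³·10) = 4.7532 N/mm
W = mg = 2.7 × 9.81 = 26.487 N
½kδ² − Wδ − Wh = 0 → δ = (W + √(W² + 2kWh))/k
δ = (26.487 + √(701.56 + 111294))/4.7532 = (26.487 + 334.66)/4.7532 = 75.979 mm

76.0 mm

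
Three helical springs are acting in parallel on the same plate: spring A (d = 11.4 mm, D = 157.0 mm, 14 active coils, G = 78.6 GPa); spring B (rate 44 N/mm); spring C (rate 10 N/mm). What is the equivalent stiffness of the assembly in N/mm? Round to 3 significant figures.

k_A = Gd⁴/(8D³N_a) = (78.6×10³)(11.4⁴)/(8·157.0³·14) = 3.0628 N/mm
Parallel: k_eq = 3.0628 + 44 + 10 = 57.063 N/mm

57.1 N/mm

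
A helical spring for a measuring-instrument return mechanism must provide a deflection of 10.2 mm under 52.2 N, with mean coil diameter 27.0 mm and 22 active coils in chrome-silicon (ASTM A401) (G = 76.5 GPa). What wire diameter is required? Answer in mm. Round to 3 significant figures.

3.90 mm

Required rate k = F/δ = 52.2/10.2 = 5.1176 N/mm
d = (8D³N_a·k / G)^(1/4) = (8·27.0³·22·5.1176 / (76.5×10³))^0.25
  = (231.75)^0.25 = 3.9017 mm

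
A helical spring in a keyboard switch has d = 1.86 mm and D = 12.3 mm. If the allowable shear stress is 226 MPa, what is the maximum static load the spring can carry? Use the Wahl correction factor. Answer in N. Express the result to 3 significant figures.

37.9 N

C = D/d = 12.3/1.86 = 6.6129
K_W = (4C−1)/(4C−4) + 0.615/C = 25.452/22.452 + 0.0930 = 1.2266
τ_max = K·8FD/(πd³) → F_max = τ_allow·πd³/(8DK)
F_max = 226·π·1.86³/(8·12.3·1.2266) = 4568.7/120.7 = 37.852 N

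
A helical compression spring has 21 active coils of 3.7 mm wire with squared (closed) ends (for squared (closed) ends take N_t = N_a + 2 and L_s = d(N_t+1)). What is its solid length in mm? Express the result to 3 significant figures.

squared (closed) ends: N_t = N_a + 2 = 21 + 2 = 23
L_s = d·(N_t+1) = 3.7 × 24 = 88.8 mm

88.8 mm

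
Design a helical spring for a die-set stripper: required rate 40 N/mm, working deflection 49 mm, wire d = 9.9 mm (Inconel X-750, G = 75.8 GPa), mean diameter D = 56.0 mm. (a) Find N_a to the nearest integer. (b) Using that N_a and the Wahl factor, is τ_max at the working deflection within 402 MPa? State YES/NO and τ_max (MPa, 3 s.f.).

(a) 13 coils; (b) YES, τ_max = 365 MPa

N_a = Gd⁴/(8D³k) = (75.8×10³)(9.9⁴)/(8·56.0³·40) = 12.96 → N_a = 13
Actual rate k = Gd⁴/(8D³·13) = 39.867 N/mm
Working load F = kδ = 39.867·49 = 1953.5 N
C = 56.0/9.9 = 5.6566; K_W = (4C−1)/(4C−4)+0.615/C = 1.2698
τ_max = K_W·8FD/(πd³) = 1.2698·287.1 = 364.55 MPa
τ_max ≤ 402 MPa → acceptable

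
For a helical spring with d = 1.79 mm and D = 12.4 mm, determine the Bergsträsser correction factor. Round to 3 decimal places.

1.202

C = D/d = 12.4/1.79 = 6.9274
K_B = (4C+2)/(4C−3) = 29.709/24.709 = 1.2024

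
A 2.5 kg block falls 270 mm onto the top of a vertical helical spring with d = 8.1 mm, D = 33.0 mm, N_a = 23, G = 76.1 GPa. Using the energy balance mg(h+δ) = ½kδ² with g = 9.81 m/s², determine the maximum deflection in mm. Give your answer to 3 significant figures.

k = Gd⁴/(8D³N_a) = (76.1×10³)(8.1⁴)/(8·33.0³·23) = 49.541 N/mm
W = mg = 2.5 × 9.81 = 24.525 N
½kδ² − Wδ − Wh = 0 → δ = (W + √(W² + 2kWh))/k
δ = (24.525 + √(601.48 + 656097))/49.541 = (24.525 + 810.37)/49.541 = 16.853 mm

16.9 mm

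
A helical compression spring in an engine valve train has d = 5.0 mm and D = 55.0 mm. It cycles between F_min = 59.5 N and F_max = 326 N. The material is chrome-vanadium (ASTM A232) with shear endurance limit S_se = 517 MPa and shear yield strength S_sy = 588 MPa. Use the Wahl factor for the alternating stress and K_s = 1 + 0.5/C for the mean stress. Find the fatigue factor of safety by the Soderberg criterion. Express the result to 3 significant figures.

1.41

C = D/d = 55.0/5.0 = 11.0000; K_W = (4C−1)/(4C−4)+0.615/C = 1.1309; K_s = 1+0.5/C = 1.0455
F_a = (F_max−F_min)/2 = 133.25 N; F_m = (F_max+F_min)/2 = 192.75 N
τ_a = K_W·8F_aD/(πd³) = 1.1309 × 149.3 = 168.84 MPa
τ_m = K_s·8F_mD/(πd³) = 1.0455 × 215.97 = 225.78 MPa
Soderberg: 1/n_f = τ_a/S_se + τ_m/S_sy = 168.84/517 + 225.78/588 = 0.32659 + 0.38399 = 0.71057
n_f = 1/0.71057 = 1.407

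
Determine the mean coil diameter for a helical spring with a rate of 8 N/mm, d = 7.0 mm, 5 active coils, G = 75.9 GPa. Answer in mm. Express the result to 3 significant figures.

82.9 mm

D = (Gd⁴/(8N_a·k))^(1/3) = (75.9×10³·7.0⁴/(8·5·8))^(1/3)
  = (569487)^(1/3) = 82.8886 mm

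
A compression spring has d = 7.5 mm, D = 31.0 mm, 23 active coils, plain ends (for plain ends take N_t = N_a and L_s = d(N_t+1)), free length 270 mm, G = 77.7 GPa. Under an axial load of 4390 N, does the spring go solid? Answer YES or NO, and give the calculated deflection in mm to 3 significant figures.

YES, δ = 97.9 mm

k = Gd⁴/(8D³N_a) = (77.7×10³)(7.5⁴)/(8·31.0³·23) = 44.85 N/mm
N_t = 23; L_s = 7.5·24 = 180 mm; δ_solid = L₀ − L_s = 270 − 180 = 90 mm
δ = F/k = 4390/44.85 = 97.882 mm
δ ≥ δ_solid → spring goes solid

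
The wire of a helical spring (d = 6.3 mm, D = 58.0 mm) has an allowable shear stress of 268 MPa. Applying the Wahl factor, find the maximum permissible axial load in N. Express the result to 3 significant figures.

392 N

C = D/d = 58.0/6.3 = 9.2063
K_W = (4C−1)/(4C−4) + 0.615/C = 35.825/32.825 + 0.0668 = 1.1582
τ_max = K·8FD/(πd³) → F_max = τ_allow·πd³/(8DK)
F_max = 268·π·6.3³/(8·58.0·1.1582) = 2.1053e+05/537.4 = 391.75 N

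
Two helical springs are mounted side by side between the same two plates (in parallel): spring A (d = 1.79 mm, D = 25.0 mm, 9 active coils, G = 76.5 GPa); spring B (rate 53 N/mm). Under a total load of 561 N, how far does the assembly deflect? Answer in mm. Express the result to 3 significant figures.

10.4 mm

k_A = Gd⁴/(8D³N_a) = (76.5×10³)(1.79⁴)/(8·25.0³·9) = 0.69811 N/mm
Parallel: k_eq = 0.69811 + 53 = 53.698 N/mm
δ = F/k_eq = 561/53.698 = 10.447 mm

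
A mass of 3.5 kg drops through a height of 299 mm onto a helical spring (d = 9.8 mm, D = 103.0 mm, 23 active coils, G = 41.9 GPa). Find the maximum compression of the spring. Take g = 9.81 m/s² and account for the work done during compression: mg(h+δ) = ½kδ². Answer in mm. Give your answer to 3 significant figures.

123 mm

k = Gd⁴/(8D³N_a) = (41.9×10³)(9.8⁴)/(8·103.0³·23) = 1.9222 N/mm
W = mg = 3.5 × 9.81 = 34.335 N
½kδ² − Wδ − Wh = 0 → δ = (W + √(W² + 2kWh))/k
δ = (34.335 + √(1178.9 + 39466.4))/1.9222 = (34.335 + 201.61)/1.9222 = 122.75 mm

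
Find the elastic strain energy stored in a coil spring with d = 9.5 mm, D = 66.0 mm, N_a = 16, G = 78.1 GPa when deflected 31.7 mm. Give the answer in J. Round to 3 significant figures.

k = Gd⁴/(8D³N_a) = (78.1×10³)(9.5⁴)/(8·66.0³·16) = 17.286 N/mm
U = ½kδ² = 0.5 × 17.286 × 31.7² = 8685.4 N·mm = 8.6854 J

8.69 J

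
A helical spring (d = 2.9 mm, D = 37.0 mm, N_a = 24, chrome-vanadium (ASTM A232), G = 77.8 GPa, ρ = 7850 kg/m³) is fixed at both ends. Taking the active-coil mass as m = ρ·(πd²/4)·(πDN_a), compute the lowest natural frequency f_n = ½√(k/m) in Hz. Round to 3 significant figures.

k = Gd⁴/(8D³N_a) = (77.8×10³)(2.9⁴)/(8·37.0³·24) = 0.5658 N/mm = 565.8 N/m
Wire length L = πDN_a = π·37.0·24 = 2789.7 mm
m = ρ·(πd²/4)·L = 7850 × 6.6052×10⁻⁶ m² × 2.7897 m = 0.14465 kg
f_n = ½√(k/m) = 0.5·√(565.8/0.14465) = 0.5·√(3911.5) = 31.271 Hz

31.3 Hz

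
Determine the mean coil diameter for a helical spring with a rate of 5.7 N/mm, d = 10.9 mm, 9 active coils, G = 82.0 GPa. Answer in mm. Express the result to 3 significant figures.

141 mm

D = (Gd⁴/(8N_a·k))^(1/3) = (82.0×10³·10.9⁴/(8·9·5.7))^(1/3)
  = (2.82041e+06)^(1/3) = 141.2876 mm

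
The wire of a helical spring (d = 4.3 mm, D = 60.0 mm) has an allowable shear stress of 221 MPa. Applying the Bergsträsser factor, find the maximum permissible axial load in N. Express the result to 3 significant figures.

105 N

C = D/d = 60.0/4.3 = 13.9535
K_B = (4C+2)/(4C−3) = 57.814/52.814 = 1.0947
τ_max = K·8FD/(πd³) → F_max = τ_allow·πd³/(8DK)
F_max = 221·π·4.3³/(8·60.0·1.0947) = 55201/525.44 = 105.06 N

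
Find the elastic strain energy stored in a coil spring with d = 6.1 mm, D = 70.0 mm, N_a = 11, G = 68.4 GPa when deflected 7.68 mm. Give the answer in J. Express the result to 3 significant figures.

k = Gd⁴/(8D³N_a) = (68.4×10³)(6.1⁴)/(8·70.0³·11) = 3.1376 N/mm
U = ½kδ² = 0.5 × 3.1376 × 7.68² = 92.532 N·mm = 0.092532 J

0.0925 J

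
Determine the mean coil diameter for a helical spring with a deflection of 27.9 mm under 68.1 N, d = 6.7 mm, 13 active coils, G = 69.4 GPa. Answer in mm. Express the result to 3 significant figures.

Required rate k = F/δ = 68.1/27.9 = 2.4409 N/mm
D = (Gd⁴/(8N_a·k))^(1/3) = (69.4×10³·6.7⁴/(8·13·2.4409))^(1/3)
  = (550912)^(1/3) = 81.9774 mm

82.0 mm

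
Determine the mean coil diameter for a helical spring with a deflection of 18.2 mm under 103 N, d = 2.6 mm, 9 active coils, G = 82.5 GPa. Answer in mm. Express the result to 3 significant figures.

Required rate k = F/δ = 103/18.2 = 5.6593 N/mm
D = (Gd⁴/(8N_a·k))^(1/3) = (82.5×10³·2.6⁴/(8·9·5.6593))^(1/3)
  = (9252.29)^(1/3) = 20.9934 mm

21.0 mm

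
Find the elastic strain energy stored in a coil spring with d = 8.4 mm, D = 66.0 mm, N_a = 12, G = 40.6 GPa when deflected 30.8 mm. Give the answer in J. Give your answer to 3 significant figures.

3.47 J

k = Gd⁴/(8D³N_a) = (40.6×10³)(8.4⁴)/(8·66.0³·12) = 7.3239 N/mm
U = ½kδ² = 0.5 × 7.3239 × 30.8² = 3473.9 N·mm = 3.4739 J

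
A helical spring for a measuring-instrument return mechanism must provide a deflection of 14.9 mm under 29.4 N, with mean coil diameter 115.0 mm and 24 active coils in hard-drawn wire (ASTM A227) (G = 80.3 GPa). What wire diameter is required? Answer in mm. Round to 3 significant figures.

9.20 mm

Required rate k = F/δ = 29.4/14.9 = 1.9732 N/mm
d = (8D³N_a·k / G)^(1/4) = (8·115.0³·24·1.9732 / (80.3×10³))^0.25
  = (7175.3)^0.25 = 9.2036 mm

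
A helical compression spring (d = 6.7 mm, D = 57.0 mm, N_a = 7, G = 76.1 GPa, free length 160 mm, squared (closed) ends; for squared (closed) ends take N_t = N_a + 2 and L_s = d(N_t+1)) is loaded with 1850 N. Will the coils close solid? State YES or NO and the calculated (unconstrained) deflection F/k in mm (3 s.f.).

YES, δ = 125 mm

k = Gd⁴/(8D³N_a) = (76.1×10³)(6.7⁴)/(8·57.0³·7) = 14.787 N/mm
N_t = 9; L_s = 6.7·10 = 67 mm; δ_solid = L₀ − L_s = 160 − 67 = 93 mm
δ = F/k = 1850/14.787 = 125.11 mm
δ ≥ δ_solid → spring goes solid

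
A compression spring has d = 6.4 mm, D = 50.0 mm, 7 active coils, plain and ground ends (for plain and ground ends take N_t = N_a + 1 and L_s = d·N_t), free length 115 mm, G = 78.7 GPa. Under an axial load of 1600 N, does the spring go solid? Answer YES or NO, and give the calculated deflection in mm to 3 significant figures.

k = Gd⁴/(8D³N_a) = (78.7×10³)(6.4⁴)/(8·50.0³·7) = 18.862 N/mm
N_t = 8; L_s = 6.4·8 = 51.2 mm; δ_solid = L₀ − L_s = 115 − 51.2 = 63.8 mm
δ = F/k = 1600/18.862 = 84.825 mm
δ ≥ δ_solid → spring goes solid

YES, δ = 84.8 mm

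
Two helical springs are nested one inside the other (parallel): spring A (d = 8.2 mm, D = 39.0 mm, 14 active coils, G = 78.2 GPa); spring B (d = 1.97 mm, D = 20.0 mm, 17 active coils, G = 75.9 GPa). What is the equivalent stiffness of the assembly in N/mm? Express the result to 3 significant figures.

k_A = Gd⁴/(8D³N_a) = (78.2×10³)(8.2⁴)/(8·39.0³·14) = 53.217 N/mm
k_B = Gd⁴/(8D³N_a) = (75.9×10³)(1.97⁴)/(8·20.0³·17) = 1.0507 N/mm
Parallel: k_eq = 53.217 + 1.0507 = 54.268 N/mm

54.3 N/mm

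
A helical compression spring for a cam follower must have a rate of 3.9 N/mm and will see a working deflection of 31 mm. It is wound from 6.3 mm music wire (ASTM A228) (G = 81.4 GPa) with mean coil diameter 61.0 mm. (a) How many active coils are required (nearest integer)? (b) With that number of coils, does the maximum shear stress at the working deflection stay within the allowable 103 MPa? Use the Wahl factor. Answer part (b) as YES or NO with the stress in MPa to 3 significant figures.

N_a = Gd⁴/(8D³k) = (81.4×10³)(6.3⁴)/(8·61.0³·3.9) = 18.11 → N_a = 18
Actual rate k = Gd⁴/(8D³·18) = 3.9231 N/mm
Working load F = kδ = 3.9231·31 = 121.62 N
C = 61.0/6.3 = 9.6825; K_W = (4C−1)/(4C−4)+0.615/C = 1.1499
τ_max = K_W·8FD/(πd³) = 1.1499·75.552 = 86.877 MPa
τ_max ≤ 103 MPa → acceptable

(a) 18 coils; (b) YES, τ_max = 86.9 MPa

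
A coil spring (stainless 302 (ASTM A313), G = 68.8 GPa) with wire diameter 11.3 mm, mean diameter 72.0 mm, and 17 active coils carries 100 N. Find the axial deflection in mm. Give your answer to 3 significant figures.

k = Gd⁴/(8D³N_a) = (68.8×10³)(11.3⁴)/(8·72.0³·17) = 22.099 N/mm
δ = F/k = 100 / 22.099 = 4.5252 mm

4.53 mm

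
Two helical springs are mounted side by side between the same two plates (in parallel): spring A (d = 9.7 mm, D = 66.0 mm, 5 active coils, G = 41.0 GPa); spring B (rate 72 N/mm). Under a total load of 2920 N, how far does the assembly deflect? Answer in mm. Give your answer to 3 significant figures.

28.2 mm

k_A = Gd⁴/(8D³N_a) = (41.0×10³)(9.7⁴)/(8·66.0³·5) = 31.563 N/mm
Parallel: k_eq = 31.563 + 72 = 103.56 N/mm
δ = F/k_eq = 2920/103.56 = 28.195 mm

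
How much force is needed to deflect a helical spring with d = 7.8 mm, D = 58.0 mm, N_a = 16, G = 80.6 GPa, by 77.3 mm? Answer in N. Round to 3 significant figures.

923 N

k = Gd⁴/(8D³N_a) = (80.6×10³)(7.8⁴)/(8·58.0³·16) = 11.946 N/mm
F = k·δ = 11.946 × 77.3 = 923.42 N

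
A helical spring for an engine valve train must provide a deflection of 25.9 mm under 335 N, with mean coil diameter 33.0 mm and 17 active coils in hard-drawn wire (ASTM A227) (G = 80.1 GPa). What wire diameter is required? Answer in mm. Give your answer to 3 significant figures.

Required rate k = F/δ = 335/25.9 = 12.934 N/mm
d = (8D³N_a·k / G)^(1/4) = (8·33.0³·17·12.934 / (80.1×10³))^0.25
  = (789.21)^0.25 = 5.3003 mm

5.30 mm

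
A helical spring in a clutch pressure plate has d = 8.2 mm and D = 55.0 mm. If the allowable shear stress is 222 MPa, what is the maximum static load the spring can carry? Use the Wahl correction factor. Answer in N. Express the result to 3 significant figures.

C = D/d = 55.0/8.2 = 6.7073
K_W = (4C−1)/(4C−4) + 0.615/C = 25.829/22.829 + 0.0917 = 1.2231
τ_max = K·8FD/(πd³) → F_max = τ_allow·πd³/(8DK)
F_max = 222·π·8.2³/(8·55.0·1.2231) = 3.8454e+05/538.16 = 714.54 N

715 N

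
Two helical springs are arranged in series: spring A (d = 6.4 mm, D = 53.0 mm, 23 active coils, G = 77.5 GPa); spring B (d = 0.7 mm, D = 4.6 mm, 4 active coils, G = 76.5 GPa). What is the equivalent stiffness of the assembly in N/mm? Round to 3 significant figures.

k_A = Gd⁴/(8D³N_a) = (77.5×10³)(6.4⁴)/(8·53.0³·23) = 4.7465 N/mm
k_B = Gd⁴/(8D³N_a) = (76.5×10³)(0.7⁴)/(8·4.6³·4) = 5.897 N/mm
Series: 1/k_eq = 1/4.7465 + 1/5.897 = 0.38026; k_eq = 2.6298 N/mm

2.63 N/mm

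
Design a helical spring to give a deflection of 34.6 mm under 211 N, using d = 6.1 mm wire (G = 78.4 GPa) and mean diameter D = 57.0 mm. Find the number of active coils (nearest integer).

Required rate k = F/δ = 211/34.6 = 6.0983 N/mm
N_a = Gd⁴/(8D³k) = (78.4×10³ × 6.1⁴)/(8 × 57.0³ × 6.0983)
    = 1.08551e+08 / 9.03485e+06 = 12.01 → 12 coils

12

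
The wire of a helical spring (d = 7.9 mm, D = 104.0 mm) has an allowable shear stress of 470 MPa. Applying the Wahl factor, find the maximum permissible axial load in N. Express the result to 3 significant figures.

789 N

C = D/d = 104.0/7.9 = 13.1646
K_W = (4C−1)/(4C−4) + 0.615/C = 51.658/48.658 + 0.0467 = 1.1084
τ_max = K·8FD/(πd³) → F_max = τ_allow·πd³/(8DK)
F_max = 470·π·7.9³/(8·104.0·1.1084) = 7.28e+05/922.16 = 789.44 N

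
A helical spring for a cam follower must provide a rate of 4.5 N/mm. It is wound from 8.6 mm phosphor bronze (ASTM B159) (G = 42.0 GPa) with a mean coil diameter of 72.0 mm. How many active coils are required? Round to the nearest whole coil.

N_a = Gd⁴/(8D³k) = (42.0×10³ × 8.6⁴)/(8 × 72.0³ × 4.5)
    = 2.29743e+08 / 1.34369e+07 = 17.1 → 17 coils

17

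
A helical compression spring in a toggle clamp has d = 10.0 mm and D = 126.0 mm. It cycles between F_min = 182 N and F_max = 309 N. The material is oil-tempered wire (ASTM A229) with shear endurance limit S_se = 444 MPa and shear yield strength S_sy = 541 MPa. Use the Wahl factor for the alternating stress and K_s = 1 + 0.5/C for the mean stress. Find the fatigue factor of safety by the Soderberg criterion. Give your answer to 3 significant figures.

4.94

C = D/d = 126.0/10.0 = 12.6000; K_W = (4C−1)/(4C−4)+0.615/C = 1.1135; K_s = 1+0.5/C = 1.0397
F_a = (F_max−F_min)/2 = 63.5 N; F_m = (F_max+F_min)/2 = 245.5 N
τ_a = K_W·8F_aD/(πd³) = 1.1135 × 20.374 = 22.686 MPa
τ_m = K_s·8F_mD/(πd³) = 1.0397 × 78.77 = 81.896 MPa
Soderberg: 1/n_f = τ_a/S_se + τ_m/S_sy = 22.686/444 + 81.896/541 = 0.05109 + 0.15138 = 0.20247
n_f = 1/0.20247 = 4.939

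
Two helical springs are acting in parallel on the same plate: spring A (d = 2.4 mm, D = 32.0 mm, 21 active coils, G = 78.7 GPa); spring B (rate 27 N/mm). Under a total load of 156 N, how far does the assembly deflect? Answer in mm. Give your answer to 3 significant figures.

5.68 mm

k_A = Gd⁴/(8D³N_a) = (78.7×10³)(2.4⁴)/(8·32.0³·21) = 0.47431 N/mm
Parallel: k_eq = 0.47431 + 27 = 27.474 N/mm
δ = F/k_eq = 156/27.474 = 5.678 mm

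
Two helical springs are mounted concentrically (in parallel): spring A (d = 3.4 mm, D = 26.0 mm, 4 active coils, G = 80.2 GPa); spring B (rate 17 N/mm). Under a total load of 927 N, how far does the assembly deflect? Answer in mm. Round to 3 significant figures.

25.7 mm

k_A = Gd⁴/(8D³N_a) = (80.2×10³)(3.4⁴)/(8·26.0³·4) = 19.055 N/mm
Parallel: k_eq = 19.055 + 17 = 36.055 N/mm
δ = F/k_eq = 927/36.055 = 25.71 mm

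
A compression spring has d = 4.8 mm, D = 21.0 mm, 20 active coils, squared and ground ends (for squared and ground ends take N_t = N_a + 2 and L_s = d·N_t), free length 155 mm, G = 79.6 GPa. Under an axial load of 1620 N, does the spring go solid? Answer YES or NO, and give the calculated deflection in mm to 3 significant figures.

k = Gd⁴/(8D³N_a) = (79.6×10³)(4.8⁴)/(8·21.0³·20) = 28.517 N/mm
N_t = 22; L_s = 4.8·22 = 105.6 mm; δ_solid = L₀ − L_s = 155 − 105.6 = 49.4 mm
δ = F/k = 1620/28.517 = 56.809 mm
δ ≥ δ_solid → spring goes solid

YES, δ = 56.8 mm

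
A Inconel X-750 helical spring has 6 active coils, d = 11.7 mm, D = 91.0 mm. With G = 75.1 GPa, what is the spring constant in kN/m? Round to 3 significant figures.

k = Gd⁴/(8D³N_a) = (75.1×10³ × 11.7⁴) / (8 × 91.0³ × 6)
  = 1.40729e+09 / 3.61714e+07 = 38.906 N/mm

38.9 kN/m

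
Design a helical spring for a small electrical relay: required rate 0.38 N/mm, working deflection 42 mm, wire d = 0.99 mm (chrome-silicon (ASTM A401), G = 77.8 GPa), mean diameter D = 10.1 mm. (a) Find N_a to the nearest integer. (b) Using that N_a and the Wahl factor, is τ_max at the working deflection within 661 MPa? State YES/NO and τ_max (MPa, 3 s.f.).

(a) 24 coils; (b) YES, τ_max = 480 MPa

N_a = Gd⁴/(8D³k) = (77.8×10³)(0.99⁴)/(8·10.1³·0.38) = 23.86 → N_a = 24
Actual rate k = Gd⁴/(8D³·24) = 0.37779 N/mm
Working load F = kδ = 0.37779·42 = 15.867 N
C = 10.1/0.99 = 10.2020; K_W = (4C−1)/(4C−4)+0.615/C = 1.1418
τ_max = K_W·8FD/(πd³) = 1.1418·420.59 = 480.23 MPa
τ_max ≤ 661 MPa → acceptable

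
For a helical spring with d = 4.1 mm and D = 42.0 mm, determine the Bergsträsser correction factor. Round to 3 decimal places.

C = D/d = 42.0/4.1 = 10.2439
K_B = (4C+2)/(4C−3) = 42.976/37.976 = 1.1317

1.132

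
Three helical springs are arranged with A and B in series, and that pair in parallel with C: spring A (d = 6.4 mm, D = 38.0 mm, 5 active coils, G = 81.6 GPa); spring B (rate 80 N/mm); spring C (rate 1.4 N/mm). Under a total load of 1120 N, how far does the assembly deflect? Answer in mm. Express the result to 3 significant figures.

k_A = Gd⁴/(8D³N_a) = (81.6×10³)(6.4⁴)/(8·38.0³·5) = 62.373 N/mm
Springs A,B series: k_AB = 1/(1/62.373+1/80) = 35.048 N/mm; parallel with C: k_eq = 35.048+1.4 = 36.448 N/mm
δ = F/k_eq = 1120/36.448 = 30.729 mm

30.7 mm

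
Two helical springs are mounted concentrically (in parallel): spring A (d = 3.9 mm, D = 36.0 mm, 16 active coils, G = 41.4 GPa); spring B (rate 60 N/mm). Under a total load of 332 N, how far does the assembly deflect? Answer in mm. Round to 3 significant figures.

k_A = Gd⁴/(8D³N_a) = (41.4×10³)(3.9⁴)/(8·36.0³·16) = 1.6038 N/mm
Parallel: k_eq = 1.6038 + 60 = 61.604 N/mm
δ = F/k_eq = 332/61.604 = 5.3893 mm

5.39 mm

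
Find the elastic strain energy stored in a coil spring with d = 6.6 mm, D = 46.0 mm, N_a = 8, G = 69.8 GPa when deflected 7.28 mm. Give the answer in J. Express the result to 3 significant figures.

k = Gd⁴/(8D³N_a) = (69.8×10³)(6.6⁴)/(8·46.0³·8) = 21.261 N/mm
U = ½kδ² = 0.5 × 21.261 × 7.28² = 563.39 N·mm = 0.56339 J

0.563 J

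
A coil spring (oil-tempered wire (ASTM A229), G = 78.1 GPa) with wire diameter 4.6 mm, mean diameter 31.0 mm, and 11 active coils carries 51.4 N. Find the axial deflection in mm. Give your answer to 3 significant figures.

3.85 mm

k = Gd⁴/(8D³N_a) = (78.1×10³)(4.6⁴)/(8·31.0³·11) = 13.339 N/mm
δ = F/k = 51.4 / 13.339 = 3.8534 mm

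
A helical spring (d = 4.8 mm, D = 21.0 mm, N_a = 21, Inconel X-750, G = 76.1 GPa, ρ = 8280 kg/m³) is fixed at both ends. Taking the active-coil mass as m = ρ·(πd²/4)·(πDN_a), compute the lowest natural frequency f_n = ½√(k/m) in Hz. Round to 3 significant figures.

177 Hz

k = Gd⁴/(8D³N_a) = (76.1×10³)(4.8⁴)/(8·21.0³·21) = 25.965 N/mm = 25965 N/m
Wire length L = πDN_a = π·21.0·21 = 1385.4 mm
m = ρ·(πd²/4)·L = 8280 × 18.096×10⁻⁶ m² × 1.3854 m = 0.20758 kg
f_n = ½√(k/m) = 0.5·√(25965/0.20758) = 0.5·√(1.2508e+05) = 176.83 Hz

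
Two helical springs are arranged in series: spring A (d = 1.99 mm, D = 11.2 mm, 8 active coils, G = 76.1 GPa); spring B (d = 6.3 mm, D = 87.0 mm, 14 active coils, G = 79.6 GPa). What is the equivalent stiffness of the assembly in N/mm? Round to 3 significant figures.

k_A = Gd⁴/(8D³N_a) = (76.1×10³)(1.99⁴)/(8·11.2³·8) = 13.273 N/mm
k_B = Gd⁴/(8D³N_a) = (79.6×10³)(6.3⁴)/(8·87.0³·14) = 1.7002 N/mm
Series: 1/k_eq = 1/13.273 + 1/1.7002 = 0.66351; k_eq = 1.5071 N/mm

1.51 N/mm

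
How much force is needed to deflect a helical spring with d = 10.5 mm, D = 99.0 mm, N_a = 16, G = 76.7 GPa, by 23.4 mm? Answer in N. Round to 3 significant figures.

176 N

k = Gd⁴/(8D³N_a) = (76.7×10³)(10.5⁴)/(8·99.0³·16) = 7.5065 N/mm
F = k·δ = 7.5065 × 23.4 = 175.65 N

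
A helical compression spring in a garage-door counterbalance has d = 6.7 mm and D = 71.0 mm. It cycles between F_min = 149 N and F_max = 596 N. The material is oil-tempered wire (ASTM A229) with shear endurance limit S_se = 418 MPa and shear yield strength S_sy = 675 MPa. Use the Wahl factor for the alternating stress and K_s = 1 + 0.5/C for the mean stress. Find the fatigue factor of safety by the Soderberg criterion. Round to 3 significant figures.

C = D/d = 71.0/6.7 = 10.5970; K_W = (4C−1)/(4C−4)+0.615/C = 1.1362; K_s = 1+0.5/C = 1.0472
F_a = (F_max−F_min)/2 = 223.5 N; F_m = (F_max+F_min)/2 = 372.5 N
τ_a = K_W·8F_aD/(πd³) = 1.1362 × 134.35 = 152.65 MPa
τ_m = K_s·8F_mD/(πd³) = 1.0472 × 223.92 = 234.49 MPa
Soderberg: 1/n_f = τ_a/S_se + τ_m/S_sy = 152.65/418 + 234.49/675 = 0.36519 + 0.34739 = 0.71259
n_f = 1/0.71259 = 1.403

1.40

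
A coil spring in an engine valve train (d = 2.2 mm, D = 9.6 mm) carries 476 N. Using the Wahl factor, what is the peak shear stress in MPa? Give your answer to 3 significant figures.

Spring index C = D/d = 9.6/2.2 = 4.3636
K_W = (4C−1)/(4C−4) + 0.615/C = 16.455/13.455 + 0.1409 = 1.3639
τ₀ = 8FD/(πd³) = 8·476·9.6/(π·2.2³) = 36556.8/33.452 = 1092.8 MPa
τ_max = K·τ₀ = 1.3639 × 1092.8 = 1490.5 MPa

1490 MPa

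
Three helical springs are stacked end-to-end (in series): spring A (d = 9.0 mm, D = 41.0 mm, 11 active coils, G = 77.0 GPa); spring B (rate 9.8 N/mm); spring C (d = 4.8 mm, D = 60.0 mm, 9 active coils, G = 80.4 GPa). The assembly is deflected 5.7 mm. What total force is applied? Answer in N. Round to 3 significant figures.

11.9 N

k_A = Gd⁴/(8D³N_a) = (77.0×10³)(9.0⁴)/(8·41.0³·11) = 83.296 N/mm
k_C = Gd⁴/(8D³N_a) = (80.4×10³)(4.8⁴)/(8·60.0³·9) = 2.7443 N/mm
Series: 1/k_eq = 1/83.296 + 1/9.8 + 1/2.7443 = 0.47844; k_eq = 2.0901 N/mm
F = k_eq·δ = 2.0901·5.7 = 11.914 N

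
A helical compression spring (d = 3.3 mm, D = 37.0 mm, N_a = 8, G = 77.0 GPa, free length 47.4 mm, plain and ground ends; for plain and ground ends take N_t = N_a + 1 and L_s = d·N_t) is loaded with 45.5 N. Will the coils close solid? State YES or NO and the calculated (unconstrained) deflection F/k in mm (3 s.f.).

NO, δ = 16.2 mm

k = Gd⁴/(8D³N_a) = (77.0×10³)(3.3⁴)/(8·37.0³·8) = 2.8168 N/mm
N_t = 9; L_s = 3.3·9 = 29.7 mm; δ_solid = L₀ − L_s = 47.4 − 29.7 = 17.7 mm
δ = F/k = 45.5/2.8168 = 16.153 mm
δ < δ_solid → spring does not go solid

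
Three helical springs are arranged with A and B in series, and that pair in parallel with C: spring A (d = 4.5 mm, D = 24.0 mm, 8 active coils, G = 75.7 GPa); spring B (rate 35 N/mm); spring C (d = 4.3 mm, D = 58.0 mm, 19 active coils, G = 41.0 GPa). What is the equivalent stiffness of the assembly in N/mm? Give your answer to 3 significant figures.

18.0 N/mm

k_A = Gd⁴/(8D³N_a) = (75.7×10³)(4.5⁴)/(8·24.0³·8) = 35.086 N/mm
k_C = Gd⁴/(8D³N_a) = (41.0×10³)(4.3⁴)/(8·58.0³·19) = 0.47264 N/mm
Springs A,B series: k_AB = 1/(1/35.086+1/35) = 17.521 N/mm; parallel with C: k_eq = 17.521+0.47264 = 17.994 N/mm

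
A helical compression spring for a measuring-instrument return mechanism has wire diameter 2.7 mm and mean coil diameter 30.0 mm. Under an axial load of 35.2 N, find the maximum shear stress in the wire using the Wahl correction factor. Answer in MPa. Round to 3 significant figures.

154 MPa

Spring index C = D/d = 30.0/2.7 = 11.1111
K_W = (4C−1)/(4C−4) + 0.615/C = 43.444/40.444 + 0.0554 = 1.1295
τ₀ = 8FD/(πd³) = 8·35.2·30.0/(π·2.7³) = 8448/61.836 = 136.62 MPa
τ_max = K·τ₀ = 1.1295 × 136.62 = 154.32 MPa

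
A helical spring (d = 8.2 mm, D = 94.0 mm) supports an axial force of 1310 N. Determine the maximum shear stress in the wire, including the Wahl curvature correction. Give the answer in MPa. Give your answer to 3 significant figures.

Spring index C = D/d = 94.0/8.2 = 11.4634
K_W = (4C−1)/(4C−4) + 0.615/C = 44.854/41.854 + 0.0536 = 1.1253
τ₀ = 8FD/(πd³) = 8·1310·94.0/(π·8.2³) = 985120/1732.2 = 568.72 MPa
τ_max = K·τ₀ = 1.1253 × 568.72 = 639.99 MPa

640 MPa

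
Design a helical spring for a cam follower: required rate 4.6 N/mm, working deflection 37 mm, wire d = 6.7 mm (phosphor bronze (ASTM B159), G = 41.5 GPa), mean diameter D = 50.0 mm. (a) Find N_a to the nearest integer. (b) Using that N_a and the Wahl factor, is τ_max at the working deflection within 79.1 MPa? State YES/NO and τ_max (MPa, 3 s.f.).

(a) 18 coils; (b) NO, τ_max = 87.2 MPa

N_a = Gd⁴/(8D³k) = (41.5×10³)(6.7⁴)/(8·50.0³·4.6) = 18.18 → N_a = 18
Actual rate k = Gd⁴/(8D³·18) = 4.646 N/mm
Working load F = kδ = 4.646·37 = 171.9 N
C = 50.0/6.7 = 7.4627; K_W = (4C−1)/(4C−4)+0.615/C = 1.1985
τ_max = K_W·8FD/(πd³) = 1.1985·72.772 = 87.214 MPa
τ_max > 79.1 MPa → exceeds allowable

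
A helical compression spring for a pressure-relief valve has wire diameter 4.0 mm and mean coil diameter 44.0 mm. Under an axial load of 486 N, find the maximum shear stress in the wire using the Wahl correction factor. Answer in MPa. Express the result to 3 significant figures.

962 MPa

Spring index C = D/d = 44.0/4.0 = 11.0000
K_W = (4C−1)/(4C−4) + 0.615/C = 43.000/40.000 + 0.0559 = 1.1309
τ₀ = 8FD/(πd³) = 8·486·44.0/(π·4.0³) = 171072/201.06 = 850.84 MPa
τ_max = K·τ₀ = 1.1309 × 850.84 = 962.23 MPa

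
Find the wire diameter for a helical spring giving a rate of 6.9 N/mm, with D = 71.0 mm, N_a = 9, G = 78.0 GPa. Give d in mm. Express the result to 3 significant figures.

d = (8D³N_a·k / G)^(1/4) = (8·71.0³·9·6.9 / (78.0×10³))^0.25
  = (2279.6)^0.25 = 6.9098 mm

6.91 mm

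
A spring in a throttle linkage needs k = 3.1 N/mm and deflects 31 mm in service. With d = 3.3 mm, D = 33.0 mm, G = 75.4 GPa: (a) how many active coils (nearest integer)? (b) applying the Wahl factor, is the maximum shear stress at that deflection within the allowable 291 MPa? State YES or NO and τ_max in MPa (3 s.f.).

(a) 10 coils; (b) YES, τ_max = 258 MPa

N_a = Gd⁴/(8D³k) = (75.4×10³)(3.3⁴)/(8·33.0³·3.1) = 10.03 → N_a = 10
Actual rate k = Gd⁴/(8D³·10) = 3.1102 N/mm
Working load F = kδ = 3.1102·31 = 96.418 N
C = 33.0/3.3 = 10.0000; K_W = (4C−1)/(4C−4)+0.615/C = 1.1448
τ_max = K_W·8FD/(πd³) = 1.1448·225.46 = 258.11 MPa
τ_max ≤ 291 MPa → acceptable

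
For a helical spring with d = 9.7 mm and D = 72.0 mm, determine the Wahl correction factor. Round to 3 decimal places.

C = D/d = 72.0/9.7 = 7.4227
K_W = (4C−1)/(4C−4) + 0.615/C = 28.691/25.691 + 0.0829 = 1.1996

1.200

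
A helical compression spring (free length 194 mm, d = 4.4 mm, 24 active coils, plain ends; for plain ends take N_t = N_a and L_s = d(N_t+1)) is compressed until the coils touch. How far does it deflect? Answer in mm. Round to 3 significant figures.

N_t = 24; L_s = 4.4·25 = 110 mm
δ_solid = L₀ − L_s = 194 − 110 = 84 mm

84.0 mm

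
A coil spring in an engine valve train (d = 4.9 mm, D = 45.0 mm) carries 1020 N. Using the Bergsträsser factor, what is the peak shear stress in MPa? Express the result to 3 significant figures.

Spring index C = D/d = 45.0/4.9 = 9.1837
K_B = (4C+2)/(4C−3) = 38.735/33.735 = 1.1482
τ₀ = 8FD/(πd³) = 8·1020·45.0/(π·4.9³) = 367200/369.61 = 993.49 MPa
τ_max = K·τ₀ = 1.1482 × 993.49 = 1140.7 MPa

1140 MPa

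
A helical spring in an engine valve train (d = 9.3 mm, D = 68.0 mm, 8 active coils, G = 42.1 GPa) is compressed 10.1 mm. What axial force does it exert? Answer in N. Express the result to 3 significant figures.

158 N

k = Gd⁴/(8D³N_a) = (42.1×10³)(9.3⁴)/(8·68.0³·8) = 15.65 N/mm
F = k·δ = 15.65 × 10.1 = 158.06 N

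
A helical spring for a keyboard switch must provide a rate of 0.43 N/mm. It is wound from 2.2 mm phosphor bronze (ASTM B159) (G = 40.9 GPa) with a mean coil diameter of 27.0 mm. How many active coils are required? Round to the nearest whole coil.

14

N_a = Gd⁴/(8D³k) = (40.9×10³ × 2.2⁴)/(8 × 27.0³ × 0.43)
    = 958107 / 67709.5 = 14.15 → 14 coils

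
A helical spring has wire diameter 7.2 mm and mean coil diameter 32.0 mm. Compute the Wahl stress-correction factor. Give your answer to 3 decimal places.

C = D/d = 32.0/7.2 = 4.4444
K_W = (4C−1)/(4C−4) + 0.615/C = 16.778/13.778 + 0.1384 = 1.3561

1.356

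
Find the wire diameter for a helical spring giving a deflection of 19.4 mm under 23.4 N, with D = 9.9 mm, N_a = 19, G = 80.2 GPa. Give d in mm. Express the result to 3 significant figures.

Required rate k = F/δ = 23.4/19.4 = 1.2062 N/mm
d = (8D³N_a·k / G)^(1/4) = (8·9.9³·19·1.2062 / (80.2×10³))^0.25
  = (2.2181)^0.25 = 1.2204 mm

1.22 mm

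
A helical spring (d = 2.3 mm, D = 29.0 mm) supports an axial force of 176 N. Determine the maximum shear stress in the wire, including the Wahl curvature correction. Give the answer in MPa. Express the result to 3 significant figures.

1190 MPa

Spring index C = D/d = 29.0/2.3 = 12.6087
K_W = (4C−1)/(4C−4) + 0.615/C = 49.435/46.435 + 0.0488 = 1.1134
τ₀ = 8FD/(πd³) = 8·176·29.0/(π·2.3³) = 40832/38.224 = 1068.2 MPa
τ_max = K·τ₀ = 1.1134 × 1068.2 = 1189.4 MPa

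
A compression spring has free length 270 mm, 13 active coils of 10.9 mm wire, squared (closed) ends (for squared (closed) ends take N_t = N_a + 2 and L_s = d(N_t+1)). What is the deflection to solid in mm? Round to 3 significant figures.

95.6 mm

N_t = 15; L_s = 10.9·16 = 174.4 mm
δ_solid = L₀ − L_s = 270 − 174.4 = 95.6 mm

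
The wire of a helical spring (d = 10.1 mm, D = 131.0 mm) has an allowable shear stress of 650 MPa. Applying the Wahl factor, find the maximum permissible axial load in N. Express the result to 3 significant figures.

1810 N

C = D/d = 131.0/10.1 = 12.9703
K_W = (4C−1)/(4C−4) + 0.615/C = 50.881/47.881 + 0.0474 = 1.1101
τ_max = K·8FD/(πd³) → F_max = τ_allow·πd³/(8DK)
F_max = 650·π·10.1³/(8·131.0·1.1101) = 2.1039e+06/1163.4 = 1808.5 N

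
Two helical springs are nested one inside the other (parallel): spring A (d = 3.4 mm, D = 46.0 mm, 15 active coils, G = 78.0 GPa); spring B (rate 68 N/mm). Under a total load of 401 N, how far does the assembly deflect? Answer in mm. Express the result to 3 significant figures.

5.82 mm

k_A = Gd⁴/(8D³N_a) = (78.0×10³)(3.4⁴)/(8·46.0³·15) = 0.89239 N/mm
Parallel: k_eq = 0.89239 + 68 = 68.892 N/mm
δ = F/k_eq = 401/68.892 = 5.8207 mm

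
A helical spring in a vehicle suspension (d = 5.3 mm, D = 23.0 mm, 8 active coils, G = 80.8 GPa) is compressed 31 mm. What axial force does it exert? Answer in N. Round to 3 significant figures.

k = Gd⁴/(8D³N_a) = (80.8×10³)(5.3⁴)/(8·23.0³·8) = 81.875 N/mm
F = k·δ = 81.875 × 31 = 2538.1 N

2540 N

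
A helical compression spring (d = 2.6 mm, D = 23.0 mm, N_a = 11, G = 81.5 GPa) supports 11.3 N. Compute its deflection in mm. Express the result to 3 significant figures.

k = Gd⁴/(8D³N_a) = (81.5×10³)(2.6⁴)/(8·23.0³·11) = 3.4784 N/mm
δ = F/k = 11.3 / 3.4784 = 3.2486 mm

3.25 mm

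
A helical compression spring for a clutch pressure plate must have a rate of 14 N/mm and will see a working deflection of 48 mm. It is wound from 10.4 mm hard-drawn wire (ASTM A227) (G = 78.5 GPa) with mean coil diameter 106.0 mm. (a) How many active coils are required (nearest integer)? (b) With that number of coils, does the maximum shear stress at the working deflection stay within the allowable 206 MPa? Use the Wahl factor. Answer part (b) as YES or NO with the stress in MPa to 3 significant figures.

N_a = Gd⁴/(8D³k) = (78.5×10³)(10.4⁴)/(8·106.0³·14) = 6.884 → N_a = 7
Actual rate k = Gd⁴/(8D³·7) = 13.769 N/mm
Working load F = kδ = 13.769·48 = 660.9 N
C = 106.0/10.4 = 10.1923; K_W = (4C−1)/(4C−4)+0.615/C = 1.1419
τ_max = K_W·8FD/(πd³) = 1.1419·158.59 = 181.1 MPa
τ_max ≤ 206 MPa → acceptable

(a) 7 coils; (b) YES, τ_max = 181 MPa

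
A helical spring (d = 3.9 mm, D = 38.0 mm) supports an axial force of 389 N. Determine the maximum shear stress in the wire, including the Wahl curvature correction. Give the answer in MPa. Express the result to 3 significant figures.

Spring index C = D/d = 38.0/3.9 = 9.7436
K_W = (4C−1)/(4C−4) + 0.615/C = 37.974/34.974 + 0.0631 = 1.1489
τ₀ = 8FD/(πd³) = 8·389·38.0/(π·3.9³) = 118256/186.36 = 634.57 MPa
τ_max = K·τ₀ = 1.1489 × 634.57 = 729.05 MPa

729 MPa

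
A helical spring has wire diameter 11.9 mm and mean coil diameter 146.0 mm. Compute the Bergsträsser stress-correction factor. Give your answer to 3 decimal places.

C = D/d = 146.0/11.9 = 12.2689
K_B = (4C+2)/(4C−3) = 51.076/46.076 = 1.1085

1.109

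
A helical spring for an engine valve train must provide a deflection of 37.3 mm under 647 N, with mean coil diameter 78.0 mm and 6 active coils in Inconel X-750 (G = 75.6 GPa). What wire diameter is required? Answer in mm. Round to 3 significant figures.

Required rate k = F/δ = 647/37.3 = 17.346 N/mm
d = (8D³N_a·k / G)^(1/4) = (8·78.0³·6·17.346 / (75.6×10³))^0.25
  = (5226.4)^0.25 = 8.5026 mm

8.50 mm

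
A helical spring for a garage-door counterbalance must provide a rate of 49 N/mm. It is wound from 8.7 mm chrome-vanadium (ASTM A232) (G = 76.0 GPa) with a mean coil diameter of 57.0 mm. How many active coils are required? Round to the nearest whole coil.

6

N_a = Gd⁴/(8D³k) = (76.0×10³ × 8.7⁴)/(8 × 57.0³ × 49)
    = 4.35402e+08 / 7.25957e+07 = 5.998 → 6 coils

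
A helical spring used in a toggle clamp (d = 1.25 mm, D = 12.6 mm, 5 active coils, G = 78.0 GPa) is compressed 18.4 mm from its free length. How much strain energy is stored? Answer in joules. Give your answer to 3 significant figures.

k = Gd⁴/(8D³N_a) = (78.0×10³)(1.25⁴)/(8·12.6³·5) = 2.3799 N/mm
U = ½kδ² = 0.5 × 2.3799 × 18.4² = 402.87 N·mm = 0.40287 J

0.403 J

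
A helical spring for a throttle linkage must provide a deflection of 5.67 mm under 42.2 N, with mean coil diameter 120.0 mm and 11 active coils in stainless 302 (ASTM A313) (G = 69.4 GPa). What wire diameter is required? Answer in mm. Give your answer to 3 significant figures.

Required rate k = F/δ = 42.2/5.67 = 7.4427 N/mm
d = (8D³N_a·k / G)^(1/4) = (8·120.0³·11·7.4427 / (69.4×10³))^0.25
  = (16308)^0.25 = 11.3005 mm

11.3 mm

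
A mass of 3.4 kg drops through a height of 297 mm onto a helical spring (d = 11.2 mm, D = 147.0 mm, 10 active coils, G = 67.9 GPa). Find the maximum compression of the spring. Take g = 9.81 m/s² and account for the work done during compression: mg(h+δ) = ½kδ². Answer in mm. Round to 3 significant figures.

k = Gd⁴/(8D³N_a) = (67.9×10³)(11.2⁴)/(8·147.0³·10) = 4.2044 N/mm
W = mg = 3.4 × 9.81 = 33.354 N
½kδ² − Wδ − Wh = 0 → δ = (W + √(W² + 2kWh))/k
δ = (33.354 + √(1112.5 + 83297.9))/4.2044 = (33.354 + 290.53)/4.2044 = 77.036 mm

77.0 mm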